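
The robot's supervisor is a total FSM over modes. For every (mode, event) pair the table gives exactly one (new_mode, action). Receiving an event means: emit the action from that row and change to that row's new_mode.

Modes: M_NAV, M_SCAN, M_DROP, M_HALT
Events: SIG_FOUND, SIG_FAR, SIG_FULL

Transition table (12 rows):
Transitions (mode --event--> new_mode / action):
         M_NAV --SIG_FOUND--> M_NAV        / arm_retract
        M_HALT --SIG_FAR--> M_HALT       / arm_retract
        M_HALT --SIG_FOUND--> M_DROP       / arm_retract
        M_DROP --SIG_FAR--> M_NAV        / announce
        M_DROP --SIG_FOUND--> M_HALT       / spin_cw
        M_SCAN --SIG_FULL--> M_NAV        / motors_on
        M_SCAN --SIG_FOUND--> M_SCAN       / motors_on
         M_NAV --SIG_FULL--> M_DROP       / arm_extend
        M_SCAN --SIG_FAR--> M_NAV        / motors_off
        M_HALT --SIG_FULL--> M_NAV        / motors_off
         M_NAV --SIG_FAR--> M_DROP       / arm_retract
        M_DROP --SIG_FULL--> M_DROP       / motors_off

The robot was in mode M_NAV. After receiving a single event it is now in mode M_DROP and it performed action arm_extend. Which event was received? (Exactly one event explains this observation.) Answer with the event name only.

SIG_FULL

try SIG_FOUND: (M_NAV, SIG_FOUND) → (M_NAV, arm_retract)
try SIG_FAR: (M_NAV, SIG_FAR) → (M_DROP, arm_retract)
try SIG_FULL: (M_NAV, SIG_FULL) → (M_DROP, arm_extend)  ← matches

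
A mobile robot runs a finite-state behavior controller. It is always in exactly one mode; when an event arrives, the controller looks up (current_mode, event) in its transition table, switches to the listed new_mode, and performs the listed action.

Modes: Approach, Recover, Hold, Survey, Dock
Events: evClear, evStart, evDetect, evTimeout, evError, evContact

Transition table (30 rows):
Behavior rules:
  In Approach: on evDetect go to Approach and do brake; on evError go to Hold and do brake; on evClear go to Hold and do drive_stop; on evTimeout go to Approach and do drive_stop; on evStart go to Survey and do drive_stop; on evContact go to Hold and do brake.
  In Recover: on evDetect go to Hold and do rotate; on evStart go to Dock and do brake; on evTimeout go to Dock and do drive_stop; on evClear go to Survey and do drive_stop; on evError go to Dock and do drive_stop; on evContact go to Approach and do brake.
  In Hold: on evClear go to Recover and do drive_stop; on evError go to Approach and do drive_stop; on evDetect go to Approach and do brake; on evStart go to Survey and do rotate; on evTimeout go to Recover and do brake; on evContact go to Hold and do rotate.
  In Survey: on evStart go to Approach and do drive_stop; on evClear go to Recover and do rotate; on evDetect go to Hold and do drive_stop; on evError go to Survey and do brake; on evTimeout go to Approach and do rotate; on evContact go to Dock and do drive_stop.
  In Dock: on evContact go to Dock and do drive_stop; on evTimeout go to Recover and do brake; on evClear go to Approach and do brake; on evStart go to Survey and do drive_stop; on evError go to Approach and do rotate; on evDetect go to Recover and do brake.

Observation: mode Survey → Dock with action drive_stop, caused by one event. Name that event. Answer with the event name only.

try evClear: (Survey, evClear) → (Recover, rotate)
try evStart: (Survey, evStart) → (Approach, drive_stop)
try evDetect: (Survey, evDetect) → (Hold, drive_stop)
try evTimeout: (Survey, evTimeout) → (Approach, rotate)
try evError: (Survey, evError) → (Survey, brake)
try evContact: (Survey, evContact) → (Dock, drive_stop)  ← matches

evContact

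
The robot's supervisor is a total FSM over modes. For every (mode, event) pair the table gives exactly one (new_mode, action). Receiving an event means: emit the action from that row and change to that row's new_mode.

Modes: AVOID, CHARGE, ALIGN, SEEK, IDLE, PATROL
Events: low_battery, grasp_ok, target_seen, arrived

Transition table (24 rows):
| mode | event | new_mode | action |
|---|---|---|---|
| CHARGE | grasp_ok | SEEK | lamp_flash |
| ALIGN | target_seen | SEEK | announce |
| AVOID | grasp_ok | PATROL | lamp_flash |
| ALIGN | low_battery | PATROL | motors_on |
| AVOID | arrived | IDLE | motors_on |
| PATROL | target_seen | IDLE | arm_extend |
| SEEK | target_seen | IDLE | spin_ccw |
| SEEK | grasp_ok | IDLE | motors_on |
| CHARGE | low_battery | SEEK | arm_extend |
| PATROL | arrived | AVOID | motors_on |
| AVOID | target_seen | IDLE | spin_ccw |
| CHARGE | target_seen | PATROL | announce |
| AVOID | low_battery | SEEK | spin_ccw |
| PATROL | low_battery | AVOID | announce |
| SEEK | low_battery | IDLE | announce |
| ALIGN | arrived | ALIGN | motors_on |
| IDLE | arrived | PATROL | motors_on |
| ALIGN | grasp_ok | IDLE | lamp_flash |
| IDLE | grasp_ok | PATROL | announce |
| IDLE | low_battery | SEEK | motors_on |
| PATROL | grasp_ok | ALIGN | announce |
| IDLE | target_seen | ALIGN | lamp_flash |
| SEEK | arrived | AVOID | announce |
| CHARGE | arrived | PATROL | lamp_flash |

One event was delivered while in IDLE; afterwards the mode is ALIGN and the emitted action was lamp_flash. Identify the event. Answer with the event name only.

try low_battery: (IDLE, low_battery) → (SEEK, motors_on)
try grasp_ok: (IDLE, grasp_ok) → (PATROL, announce)
try target_seen: (IDLE, target_seen) → (ALIGN, lamp_flash)  ← matches
try arrived: (IDLE, arrived) → (PATROL, motors_on)

target_seen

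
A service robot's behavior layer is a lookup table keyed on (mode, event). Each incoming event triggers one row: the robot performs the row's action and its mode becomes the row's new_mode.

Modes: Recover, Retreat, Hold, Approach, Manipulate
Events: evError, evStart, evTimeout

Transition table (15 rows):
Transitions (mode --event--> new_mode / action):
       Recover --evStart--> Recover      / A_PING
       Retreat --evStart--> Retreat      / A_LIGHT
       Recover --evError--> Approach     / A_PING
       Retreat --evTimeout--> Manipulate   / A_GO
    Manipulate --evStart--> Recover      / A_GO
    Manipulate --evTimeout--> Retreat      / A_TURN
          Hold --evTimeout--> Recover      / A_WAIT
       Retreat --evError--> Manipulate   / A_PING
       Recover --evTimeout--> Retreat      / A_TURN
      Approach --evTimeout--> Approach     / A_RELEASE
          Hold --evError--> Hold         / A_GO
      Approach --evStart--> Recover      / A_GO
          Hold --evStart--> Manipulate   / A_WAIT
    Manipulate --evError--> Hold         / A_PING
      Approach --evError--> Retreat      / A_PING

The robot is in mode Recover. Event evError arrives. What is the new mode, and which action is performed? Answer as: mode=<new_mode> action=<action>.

current mode = Recover; filter table to that mode:
  (Recover, evStart) → (Recover, A_PING)
  (Recover, evError) → (Approach, A_PING)  ← event matches
  (Recover, evTimeout) → (Retreat, A_TURN)
event = evError selects (Approach, A_PING)

mode=Approach action=A_PING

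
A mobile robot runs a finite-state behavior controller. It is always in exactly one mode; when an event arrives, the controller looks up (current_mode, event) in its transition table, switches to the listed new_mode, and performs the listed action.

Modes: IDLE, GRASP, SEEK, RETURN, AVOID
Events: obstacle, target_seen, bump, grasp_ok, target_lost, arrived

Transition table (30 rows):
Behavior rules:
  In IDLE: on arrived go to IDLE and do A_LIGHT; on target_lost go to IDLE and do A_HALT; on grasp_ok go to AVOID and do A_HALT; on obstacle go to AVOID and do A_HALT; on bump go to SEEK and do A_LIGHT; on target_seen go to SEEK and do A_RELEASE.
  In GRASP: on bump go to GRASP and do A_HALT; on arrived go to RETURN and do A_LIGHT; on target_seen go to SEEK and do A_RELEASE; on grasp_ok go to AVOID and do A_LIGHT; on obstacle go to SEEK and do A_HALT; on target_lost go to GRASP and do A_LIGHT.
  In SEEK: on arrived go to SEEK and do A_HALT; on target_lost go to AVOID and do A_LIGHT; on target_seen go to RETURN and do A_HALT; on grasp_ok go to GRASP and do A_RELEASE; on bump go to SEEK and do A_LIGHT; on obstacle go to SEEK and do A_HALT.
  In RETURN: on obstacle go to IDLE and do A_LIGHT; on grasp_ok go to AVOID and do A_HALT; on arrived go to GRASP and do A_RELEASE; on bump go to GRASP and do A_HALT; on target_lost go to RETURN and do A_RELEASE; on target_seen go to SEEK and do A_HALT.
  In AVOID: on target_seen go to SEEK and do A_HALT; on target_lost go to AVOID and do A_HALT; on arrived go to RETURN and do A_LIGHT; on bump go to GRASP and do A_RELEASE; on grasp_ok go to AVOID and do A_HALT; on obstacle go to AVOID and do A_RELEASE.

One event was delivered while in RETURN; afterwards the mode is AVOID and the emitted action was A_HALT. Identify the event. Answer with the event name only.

try obstacle: (RETURN, obstacle) → (IDLE, A_LIGHT)
try target_seen: (RETURN, target_seen) → (SEEK, A_HALT)
try bump: (RETURN, bump) → (GRASP, A_HALT)
try grasp_ok: (RETURN, grasp_ok) → (AVOID, A_HALT)  ← matches
try target_lost: (RETURN, target_lost) → (RETURN, A_RELEASE)
try arrived: (RETURN, arrived) → (GRASP, A_RELEASE)

grasp_ok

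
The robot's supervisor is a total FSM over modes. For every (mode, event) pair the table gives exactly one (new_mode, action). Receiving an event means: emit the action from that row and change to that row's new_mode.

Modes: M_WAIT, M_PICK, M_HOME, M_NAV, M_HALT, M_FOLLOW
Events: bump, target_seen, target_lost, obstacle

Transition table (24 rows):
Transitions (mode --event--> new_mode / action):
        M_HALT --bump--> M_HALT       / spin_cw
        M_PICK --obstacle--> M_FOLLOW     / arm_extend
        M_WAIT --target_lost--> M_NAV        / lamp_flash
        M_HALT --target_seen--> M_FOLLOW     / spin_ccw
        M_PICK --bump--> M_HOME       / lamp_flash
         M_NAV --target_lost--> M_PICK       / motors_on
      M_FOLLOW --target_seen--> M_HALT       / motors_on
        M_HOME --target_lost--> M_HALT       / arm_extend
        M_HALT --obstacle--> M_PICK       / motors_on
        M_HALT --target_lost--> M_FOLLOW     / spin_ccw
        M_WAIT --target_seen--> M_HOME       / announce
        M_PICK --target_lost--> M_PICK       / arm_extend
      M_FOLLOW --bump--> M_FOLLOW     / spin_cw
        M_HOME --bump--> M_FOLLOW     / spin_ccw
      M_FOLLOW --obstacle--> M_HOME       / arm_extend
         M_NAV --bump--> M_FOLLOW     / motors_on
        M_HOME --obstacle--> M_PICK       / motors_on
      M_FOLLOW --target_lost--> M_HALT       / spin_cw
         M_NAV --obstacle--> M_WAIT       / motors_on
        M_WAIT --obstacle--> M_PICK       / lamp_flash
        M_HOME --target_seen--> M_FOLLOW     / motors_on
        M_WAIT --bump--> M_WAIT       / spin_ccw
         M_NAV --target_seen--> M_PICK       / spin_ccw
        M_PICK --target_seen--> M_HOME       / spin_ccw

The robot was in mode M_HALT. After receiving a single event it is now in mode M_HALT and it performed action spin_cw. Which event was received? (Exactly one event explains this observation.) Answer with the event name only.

bump

try bump: (M_HALT, bump) → (M_HALT, spin_cw)  ← matches
try target_seen: (M_HALT, target_seen) → (M_FOLLOW, spin_ccw)
try target_lost: (M_HALT, target_lost) → (M_FOLLOW, spin_ccw)
try obstacle: (M_HALT, obstacle) → (M_PICK, motors_on)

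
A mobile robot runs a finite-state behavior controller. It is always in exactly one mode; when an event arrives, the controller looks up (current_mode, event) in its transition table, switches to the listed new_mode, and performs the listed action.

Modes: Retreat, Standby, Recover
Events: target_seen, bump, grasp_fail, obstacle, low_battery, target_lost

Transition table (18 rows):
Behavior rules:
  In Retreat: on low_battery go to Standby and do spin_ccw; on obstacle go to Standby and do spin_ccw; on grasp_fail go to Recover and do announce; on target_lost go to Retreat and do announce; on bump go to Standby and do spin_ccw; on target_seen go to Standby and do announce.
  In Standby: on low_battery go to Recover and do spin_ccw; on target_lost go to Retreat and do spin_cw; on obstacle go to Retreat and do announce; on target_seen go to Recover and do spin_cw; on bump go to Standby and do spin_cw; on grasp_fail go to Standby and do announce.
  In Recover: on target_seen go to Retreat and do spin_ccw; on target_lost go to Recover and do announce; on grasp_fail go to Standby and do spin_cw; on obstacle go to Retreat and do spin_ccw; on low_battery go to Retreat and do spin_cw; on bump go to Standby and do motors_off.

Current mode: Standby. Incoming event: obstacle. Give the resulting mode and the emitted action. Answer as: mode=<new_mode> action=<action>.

current mode = Standby; filter table to that mode:
  (Standby, low_battery) → (Recover, spin_ccw)
  (Standby, target_lost) → (Retreat, spin_cw)
  (Standby, obstacle) → (Retreat, announce)  ← event matches
  (Standby, target_seen) → (Recover, spin_cw)
  (Standby, bump) → (Standby, spin_cw)
  (Standby, grasp_fail) → (Standby, announce)
event = obstacle selects (Retreat, announce)

mode=Retreat action=announce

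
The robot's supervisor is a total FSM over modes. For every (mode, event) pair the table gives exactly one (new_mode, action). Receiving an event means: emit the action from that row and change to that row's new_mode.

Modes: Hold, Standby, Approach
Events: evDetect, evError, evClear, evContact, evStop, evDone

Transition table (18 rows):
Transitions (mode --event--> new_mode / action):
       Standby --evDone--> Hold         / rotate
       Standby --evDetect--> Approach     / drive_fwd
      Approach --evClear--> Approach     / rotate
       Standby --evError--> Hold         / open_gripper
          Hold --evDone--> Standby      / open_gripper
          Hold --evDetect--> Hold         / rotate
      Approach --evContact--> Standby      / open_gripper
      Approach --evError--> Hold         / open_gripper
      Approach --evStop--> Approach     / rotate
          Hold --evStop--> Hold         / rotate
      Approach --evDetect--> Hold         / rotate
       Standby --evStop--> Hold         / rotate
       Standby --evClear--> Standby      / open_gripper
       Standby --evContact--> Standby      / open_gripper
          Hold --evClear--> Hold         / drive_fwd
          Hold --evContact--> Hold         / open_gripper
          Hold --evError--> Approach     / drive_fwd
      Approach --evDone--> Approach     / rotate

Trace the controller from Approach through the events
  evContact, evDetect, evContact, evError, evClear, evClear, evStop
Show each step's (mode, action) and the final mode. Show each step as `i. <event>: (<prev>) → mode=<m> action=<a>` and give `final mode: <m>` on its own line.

1. evContact: (Approach) → mode=Standby action=open_gripper
2. evDetect: (Standby) → mode=Approach action=drive_fwd
3. evContact: (Approach) → mode=Standby action=open_gripper
4. evError: (Standby) → mode=Hold action=open_gripper
5. evClear: (Hold) → mode=Hold action=drive_fwd
6. evClear: (Hold) → mode=Hold action=drive_fwd
7. evStop: (Hold) → mode=Hold action=rotate

final mode: Hold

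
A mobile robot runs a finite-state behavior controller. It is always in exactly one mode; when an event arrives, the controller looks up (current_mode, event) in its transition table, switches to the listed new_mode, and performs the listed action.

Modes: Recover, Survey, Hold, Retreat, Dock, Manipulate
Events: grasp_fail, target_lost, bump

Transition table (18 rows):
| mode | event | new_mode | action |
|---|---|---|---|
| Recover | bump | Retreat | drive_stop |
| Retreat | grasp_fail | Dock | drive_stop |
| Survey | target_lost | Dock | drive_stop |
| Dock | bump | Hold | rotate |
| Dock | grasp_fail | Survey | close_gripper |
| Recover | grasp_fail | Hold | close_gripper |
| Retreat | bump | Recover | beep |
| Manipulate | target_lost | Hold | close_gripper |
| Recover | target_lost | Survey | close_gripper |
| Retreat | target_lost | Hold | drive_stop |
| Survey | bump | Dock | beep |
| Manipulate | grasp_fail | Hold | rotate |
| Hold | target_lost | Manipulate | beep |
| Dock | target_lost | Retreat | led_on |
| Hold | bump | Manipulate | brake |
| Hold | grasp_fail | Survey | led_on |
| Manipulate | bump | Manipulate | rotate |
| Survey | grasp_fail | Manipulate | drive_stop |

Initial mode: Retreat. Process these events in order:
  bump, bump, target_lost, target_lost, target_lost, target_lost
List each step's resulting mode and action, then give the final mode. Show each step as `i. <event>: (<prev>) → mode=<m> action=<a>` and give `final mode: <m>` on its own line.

final mode: Manipulate

1. bump: (Retreat) → mode=Recover action=beep
2. bump: (Recover) → mode=Retreat action=drive_stop
3. target_lost: (Retreat) → mode=Hold action=drive_stop
4. target_lost: (Hold) → mode=Manipulate action=beep
5. target_lost: (Manipulate) → mode=Hold action=close_gripper
6. target_lost: (Hold) → mode=Manipulate action=beep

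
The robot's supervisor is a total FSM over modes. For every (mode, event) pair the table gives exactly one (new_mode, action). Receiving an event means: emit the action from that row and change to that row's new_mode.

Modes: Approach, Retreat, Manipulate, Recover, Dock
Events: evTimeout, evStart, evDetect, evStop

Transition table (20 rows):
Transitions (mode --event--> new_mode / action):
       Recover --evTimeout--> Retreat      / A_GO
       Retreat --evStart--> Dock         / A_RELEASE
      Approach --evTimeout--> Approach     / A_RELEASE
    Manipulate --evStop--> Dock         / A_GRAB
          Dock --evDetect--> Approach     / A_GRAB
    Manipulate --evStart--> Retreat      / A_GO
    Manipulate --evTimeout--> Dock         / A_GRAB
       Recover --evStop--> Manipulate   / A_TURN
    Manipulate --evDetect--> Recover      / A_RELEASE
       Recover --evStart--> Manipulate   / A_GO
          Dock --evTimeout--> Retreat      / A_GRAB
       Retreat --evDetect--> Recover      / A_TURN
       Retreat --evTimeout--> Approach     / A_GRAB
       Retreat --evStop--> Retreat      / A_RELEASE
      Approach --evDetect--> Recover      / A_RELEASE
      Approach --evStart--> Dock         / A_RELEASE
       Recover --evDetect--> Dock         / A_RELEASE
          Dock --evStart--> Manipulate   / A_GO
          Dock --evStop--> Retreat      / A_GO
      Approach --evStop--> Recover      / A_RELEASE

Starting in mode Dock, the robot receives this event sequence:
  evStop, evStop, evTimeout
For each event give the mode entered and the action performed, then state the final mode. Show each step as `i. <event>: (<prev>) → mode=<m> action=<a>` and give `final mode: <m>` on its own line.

1. evStop: (Dock) → mode=Retreat action=A_GO
2. evStop: (Retreat) → mode=Retreat action=A_RELEASE
3. evTimeout: (Retreat) → mode=Approach action=A_GRAB

final mode: Approach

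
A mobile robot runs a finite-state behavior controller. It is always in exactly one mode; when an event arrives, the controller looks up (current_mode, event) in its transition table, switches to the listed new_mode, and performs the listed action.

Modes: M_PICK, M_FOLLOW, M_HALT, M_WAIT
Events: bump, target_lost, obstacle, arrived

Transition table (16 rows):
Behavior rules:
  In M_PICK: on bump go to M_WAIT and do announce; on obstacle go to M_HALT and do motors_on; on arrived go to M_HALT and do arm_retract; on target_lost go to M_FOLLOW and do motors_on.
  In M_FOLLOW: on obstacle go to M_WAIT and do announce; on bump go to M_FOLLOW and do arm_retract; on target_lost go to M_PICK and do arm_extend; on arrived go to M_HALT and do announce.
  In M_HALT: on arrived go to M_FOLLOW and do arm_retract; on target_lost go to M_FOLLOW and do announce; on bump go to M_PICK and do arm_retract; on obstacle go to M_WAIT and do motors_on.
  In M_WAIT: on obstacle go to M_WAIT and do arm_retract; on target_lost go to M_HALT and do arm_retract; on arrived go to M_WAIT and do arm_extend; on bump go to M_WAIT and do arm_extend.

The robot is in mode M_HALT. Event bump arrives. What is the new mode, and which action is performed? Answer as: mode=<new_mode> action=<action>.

current mode = M_HALT; filter table to that mode:
  (M_HALT, arrived) → (M_FOLLOW, arm_retract)
  (M_HALT, target_lost) → (M_FOLLOW, announce)
  (M_HALT, bump) → (M_PICK, arm_retract)  ← event matches
  (M_HALT, obstacle) → (M_WAIT, motors_on)
event = bump selects (M_PICK, arm_retract)

mode=M_PICK action=arm_retract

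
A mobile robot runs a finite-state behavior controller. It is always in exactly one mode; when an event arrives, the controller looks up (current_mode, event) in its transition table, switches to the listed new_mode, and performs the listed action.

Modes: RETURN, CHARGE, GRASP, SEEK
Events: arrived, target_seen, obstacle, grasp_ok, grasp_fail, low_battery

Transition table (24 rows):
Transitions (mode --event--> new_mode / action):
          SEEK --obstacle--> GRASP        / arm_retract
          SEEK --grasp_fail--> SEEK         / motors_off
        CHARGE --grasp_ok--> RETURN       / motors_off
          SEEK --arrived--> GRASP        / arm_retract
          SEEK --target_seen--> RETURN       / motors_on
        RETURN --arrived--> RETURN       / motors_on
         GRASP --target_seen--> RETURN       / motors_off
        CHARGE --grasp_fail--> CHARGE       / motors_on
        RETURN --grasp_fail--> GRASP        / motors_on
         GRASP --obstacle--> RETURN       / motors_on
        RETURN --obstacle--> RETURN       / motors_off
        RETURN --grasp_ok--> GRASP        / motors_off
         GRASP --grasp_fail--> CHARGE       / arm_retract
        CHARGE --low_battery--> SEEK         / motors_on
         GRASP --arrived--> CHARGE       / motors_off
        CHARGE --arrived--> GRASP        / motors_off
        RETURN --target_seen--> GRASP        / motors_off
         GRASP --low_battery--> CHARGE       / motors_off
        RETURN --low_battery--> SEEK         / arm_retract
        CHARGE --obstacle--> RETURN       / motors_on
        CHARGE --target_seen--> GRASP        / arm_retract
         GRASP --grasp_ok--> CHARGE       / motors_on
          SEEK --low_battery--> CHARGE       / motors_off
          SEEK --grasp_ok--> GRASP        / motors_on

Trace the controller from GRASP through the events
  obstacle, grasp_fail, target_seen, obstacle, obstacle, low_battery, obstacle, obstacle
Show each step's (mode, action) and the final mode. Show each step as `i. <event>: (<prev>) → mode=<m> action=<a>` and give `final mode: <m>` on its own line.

final mode: RETURN

1. obstacle: (GRASP) → mode=RETURN action=motors_on
2. grasp_fail: (RETURN) → mode=GRASP action=motors_on
3. target_seen: (GRASP) → mode=RETURN action=motors_off
4. obstacle: (RETURN) → mode=RETURN action=motors_off
5. obstacle: (RETURN) → mode=RETURN action=motors_off
6. low_battery: (RETURN) → mode=SEEK action=arm_retract
7. obstacle: (SEEK) → mode=GRASP action=arm_retract
8. obstacle: (GRASP) → mode=RETURN action=motors_on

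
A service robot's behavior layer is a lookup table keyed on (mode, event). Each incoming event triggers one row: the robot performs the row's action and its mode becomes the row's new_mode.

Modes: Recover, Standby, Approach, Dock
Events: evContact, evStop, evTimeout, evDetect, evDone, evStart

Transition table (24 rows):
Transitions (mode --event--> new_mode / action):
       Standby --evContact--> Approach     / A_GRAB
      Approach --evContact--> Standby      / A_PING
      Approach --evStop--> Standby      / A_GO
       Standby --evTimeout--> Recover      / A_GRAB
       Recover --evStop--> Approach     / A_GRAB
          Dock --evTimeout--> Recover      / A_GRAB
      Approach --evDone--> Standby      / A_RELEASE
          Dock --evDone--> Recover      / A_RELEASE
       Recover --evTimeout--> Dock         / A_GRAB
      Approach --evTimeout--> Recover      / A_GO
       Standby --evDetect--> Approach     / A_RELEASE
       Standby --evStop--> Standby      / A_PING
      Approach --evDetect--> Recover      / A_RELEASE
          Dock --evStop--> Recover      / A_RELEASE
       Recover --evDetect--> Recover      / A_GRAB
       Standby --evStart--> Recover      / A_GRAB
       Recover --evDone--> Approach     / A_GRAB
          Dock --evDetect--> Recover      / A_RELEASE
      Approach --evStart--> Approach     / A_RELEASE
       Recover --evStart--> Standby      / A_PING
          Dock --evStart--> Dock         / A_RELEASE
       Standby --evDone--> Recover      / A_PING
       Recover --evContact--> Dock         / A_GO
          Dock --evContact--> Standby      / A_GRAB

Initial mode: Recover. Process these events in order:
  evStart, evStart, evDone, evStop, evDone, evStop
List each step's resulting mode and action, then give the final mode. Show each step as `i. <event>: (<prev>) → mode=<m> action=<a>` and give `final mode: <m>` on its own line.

1. evStart: (Recover) → mode=Standby action=A_PING
2. evStart: (Standby) → mode=Recover action=A_GRAB
3. evDone: (Recover) → mode=Approach action=A_GRAB
4. evStop: (Approach) → mode=Standby action=A_GO
5. evDone: (Standby) → mode=Recover action=A_PING
6. evStop: (Recover) → mode=Approach action=A_GRAB

final mode: Approach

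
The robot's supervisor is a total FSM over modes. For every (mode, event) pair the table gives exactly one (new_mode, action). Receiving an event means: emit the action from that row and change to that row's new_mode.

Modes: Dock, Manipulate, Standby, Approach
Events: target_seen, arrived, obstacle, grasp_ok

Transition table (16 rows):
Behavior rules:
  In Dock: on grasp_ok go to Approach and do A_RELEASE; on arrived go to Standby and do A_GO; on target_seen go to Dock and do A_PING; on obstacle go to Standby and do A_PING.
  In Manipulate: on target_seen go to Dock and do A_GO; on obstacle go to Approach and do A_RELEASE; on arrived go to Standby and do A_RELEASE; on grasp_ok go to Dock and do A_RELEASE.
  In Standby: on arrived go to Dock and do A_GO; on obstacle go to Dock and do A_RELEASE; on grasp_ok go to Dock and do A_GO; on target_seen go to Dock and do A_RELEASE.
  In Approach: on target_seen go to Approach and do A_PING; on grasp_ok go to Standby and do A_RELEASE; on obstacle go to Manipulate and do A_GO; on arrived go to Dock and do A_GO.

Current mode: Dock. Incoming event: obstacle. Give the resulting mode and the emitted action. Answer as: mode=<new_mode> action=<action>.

mode=Standby action=A_PING

current mode = Dock; filter table to that mode:
  (Dock, grasp_ok) → (Approach, A_RELEASE)
  (Dock, arrived) → (Standby, A_GO)
  (Dock, target_seen) → (Dock, A_PING)
  (Dock, obstacle) → (Standby, A_PING)  ← event matches
event = obstacle selects (Standby, A_PING)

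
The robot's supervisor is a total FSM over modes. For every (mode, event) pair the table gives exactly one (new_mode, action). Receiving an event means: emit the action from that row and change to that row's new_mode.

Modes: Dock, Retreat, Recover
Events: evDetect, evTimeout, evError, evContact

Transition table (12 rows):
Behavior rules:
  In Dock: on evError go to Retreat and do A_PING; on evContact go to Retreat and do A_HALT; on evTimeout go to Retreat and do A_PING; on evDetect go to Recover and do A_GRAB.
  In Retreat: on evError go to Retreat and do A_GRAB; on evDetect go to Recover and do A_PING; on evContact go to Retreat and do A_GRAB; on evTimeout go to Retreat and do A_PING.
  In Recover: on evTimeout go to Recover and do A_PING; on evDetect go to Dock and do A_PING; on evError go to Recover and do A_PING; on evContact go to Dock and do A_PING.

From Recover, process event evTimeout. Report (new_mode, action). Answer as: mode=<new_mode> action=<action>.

current mode = Recover; filter table to that mode:
  (Recover, evTimeout) → (Recover, A_PING)  ← event matches
  (Recover, evDetect) → (Dock, A_PING)
  (Recover, evError) → (Recover, A_PING)
  (Recover, evContact) → (Dock, A_PING)
event = evTimeout selects (Recover, A_PING)

mode=Recover action=A_PING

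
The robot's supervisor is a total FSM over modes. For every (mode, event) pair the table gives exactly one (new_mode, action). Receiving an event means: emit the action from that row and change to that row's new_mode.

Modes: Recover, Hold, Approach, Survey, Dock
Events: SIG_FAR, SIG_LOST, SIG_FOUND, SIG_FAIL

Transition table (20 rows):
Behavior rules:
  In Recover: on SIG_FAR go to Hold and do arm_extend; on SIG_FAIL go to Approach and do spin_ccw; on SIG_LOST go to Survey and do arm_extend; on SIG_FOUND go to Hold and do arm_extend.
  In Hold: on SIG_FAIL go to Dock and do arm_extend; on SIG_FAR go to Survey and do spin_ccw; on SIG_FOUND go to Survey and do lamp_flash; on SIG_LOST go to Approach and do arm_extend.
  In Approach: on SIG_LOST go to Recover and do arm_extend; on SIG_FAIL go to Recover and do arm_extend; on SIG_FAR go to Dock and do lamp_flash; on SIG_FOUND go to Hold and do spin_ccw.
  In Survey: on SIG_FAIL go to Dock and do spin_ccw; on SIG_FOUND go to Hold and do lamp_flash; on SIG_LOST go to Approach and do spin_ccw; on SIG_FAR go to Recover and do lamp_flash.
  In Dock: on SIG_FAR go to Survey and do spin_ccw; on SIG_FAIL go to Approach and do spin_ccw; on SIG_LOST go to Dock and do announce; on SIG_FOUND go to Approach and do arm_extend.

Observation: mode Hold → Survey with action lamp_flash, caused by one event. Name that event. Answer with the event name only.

try SIG_FAR: (Hold, SIG_FAR) → (Survey, spin_ccw)
try SIG_LOST: (Hold, SIG_LOST) → (Approach, arm_extend)
try SIG_FOUND: (Hold, SIG_FOUND) → (Survey, lamp_flash)  ← matches
try SIG_FAIL: (Hold, SIG_FAIL) → (Dock, arm_extend)

SIG_FOUND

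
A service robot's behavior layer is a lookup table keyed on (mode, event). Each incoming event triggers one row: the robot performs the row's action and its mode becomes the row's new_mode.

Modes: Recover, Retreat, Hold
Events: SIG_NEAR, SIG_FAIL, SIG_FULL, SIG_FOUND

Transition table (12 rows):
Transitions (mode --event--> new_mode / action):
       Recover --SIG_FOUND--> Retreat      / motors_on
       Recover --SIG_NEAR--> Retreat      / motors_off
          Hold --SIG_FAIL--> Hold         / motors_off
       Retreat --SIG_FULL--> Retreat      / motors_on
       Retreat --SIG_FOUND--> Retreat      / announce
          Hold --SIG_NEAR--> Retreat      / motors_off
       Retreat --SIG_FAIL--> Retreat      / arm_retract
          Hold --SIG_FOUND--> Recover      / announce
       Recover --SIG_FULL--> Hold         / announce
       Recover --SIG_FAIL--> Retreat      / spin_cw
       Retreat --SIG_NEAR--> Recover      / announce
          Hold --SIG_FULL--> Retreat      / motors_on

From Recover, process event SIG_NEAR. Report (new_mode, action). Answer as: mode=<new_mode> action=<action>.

mode=Retreat action=motors_off

current mode = Recover; filter table to that mode:
  (Recover, SIG_FOUND) → (Retreat, motors_on)
  (Recover, SIG_NEAR) → (Retreat, motors_off)  ← event matches
  (Recover, SIG_FULL) → (Hold, announce)
  (Recover, SIG_FAIL) → (Retreat, spin_cw)
event = SIG_NEAR selects (Retreat, motors_off)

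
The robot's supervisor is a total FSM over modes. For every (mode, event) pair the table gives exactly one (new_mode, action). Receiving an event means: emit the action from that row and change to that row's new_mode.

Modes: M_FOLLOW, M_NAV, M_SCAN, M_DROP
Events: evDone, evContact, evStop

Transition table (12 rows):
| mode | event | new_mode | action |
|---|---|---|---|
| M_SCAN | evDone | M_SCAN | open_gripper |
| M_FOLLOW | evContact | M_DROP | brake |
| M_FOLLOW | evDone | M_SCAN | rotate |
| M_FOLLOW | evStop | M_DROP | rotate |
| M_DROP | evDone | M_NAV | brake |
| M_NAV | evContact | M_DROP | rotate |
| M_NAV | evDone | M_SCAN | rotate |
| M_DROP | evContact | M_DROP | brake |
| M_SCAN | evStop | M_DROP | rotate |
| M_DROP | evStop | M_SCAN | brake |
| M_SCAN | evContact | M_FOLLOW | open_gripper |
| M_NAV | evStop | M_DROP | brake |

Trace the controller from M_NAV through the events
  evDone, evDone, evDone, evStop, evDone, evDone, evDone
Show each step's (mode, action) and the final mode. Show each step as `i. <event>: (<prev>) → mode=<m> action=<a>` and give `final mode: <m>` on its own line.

final mode: M_SCAN

1. evDone: (M_NAV) → mode=M_SCAN action=rotate
2. evDone: (M_SCAN) → mode=M_SCAN action=open_gripper
3. evDone: (M_SCAN) → mode=M_SCAN action=open_gripper
4. evStop: (M_SCAN) → mode=M_DROP action=rotate
5. evDone: (M_DROP) → mode=M_NAV action=brake
6. evDone: (M_NAV) → mode=M_SCAN action=rotate
7. evDone: (M_SCAN) → mode=M_SCAN action=open_gripper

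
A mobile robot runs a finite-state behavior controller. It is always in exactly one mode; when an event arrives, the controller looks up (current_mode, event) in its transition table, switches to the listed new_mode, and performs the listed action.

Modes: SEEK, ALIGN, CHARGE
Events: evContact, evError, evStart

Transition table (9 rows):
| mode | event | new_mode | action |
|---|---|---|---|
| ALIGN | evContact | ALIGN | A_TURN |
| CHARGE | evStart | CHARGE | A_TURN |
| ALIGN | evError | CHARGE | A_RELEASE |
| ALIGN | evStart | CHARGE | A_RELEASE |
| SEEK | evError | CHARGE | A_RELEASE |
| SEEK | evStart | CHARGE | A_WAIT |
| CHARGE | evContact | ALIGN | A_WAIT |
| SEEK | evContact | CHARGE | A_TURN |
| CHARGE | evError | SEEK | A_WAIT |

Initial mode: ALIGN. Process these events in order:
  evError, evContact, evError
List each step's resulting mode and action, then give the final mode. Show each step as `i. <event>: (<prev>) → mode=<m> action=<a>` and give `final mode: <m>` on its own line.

1. evError: (ALIGN) → mode=CHARGE action=A_RELEASE
2. evContact: (CHARGE) → mode=ALIGN action=A_WAIT
3. evError: (ALIGN) → mode=CHARGE action=A_RELEASE

final mode: CHARGE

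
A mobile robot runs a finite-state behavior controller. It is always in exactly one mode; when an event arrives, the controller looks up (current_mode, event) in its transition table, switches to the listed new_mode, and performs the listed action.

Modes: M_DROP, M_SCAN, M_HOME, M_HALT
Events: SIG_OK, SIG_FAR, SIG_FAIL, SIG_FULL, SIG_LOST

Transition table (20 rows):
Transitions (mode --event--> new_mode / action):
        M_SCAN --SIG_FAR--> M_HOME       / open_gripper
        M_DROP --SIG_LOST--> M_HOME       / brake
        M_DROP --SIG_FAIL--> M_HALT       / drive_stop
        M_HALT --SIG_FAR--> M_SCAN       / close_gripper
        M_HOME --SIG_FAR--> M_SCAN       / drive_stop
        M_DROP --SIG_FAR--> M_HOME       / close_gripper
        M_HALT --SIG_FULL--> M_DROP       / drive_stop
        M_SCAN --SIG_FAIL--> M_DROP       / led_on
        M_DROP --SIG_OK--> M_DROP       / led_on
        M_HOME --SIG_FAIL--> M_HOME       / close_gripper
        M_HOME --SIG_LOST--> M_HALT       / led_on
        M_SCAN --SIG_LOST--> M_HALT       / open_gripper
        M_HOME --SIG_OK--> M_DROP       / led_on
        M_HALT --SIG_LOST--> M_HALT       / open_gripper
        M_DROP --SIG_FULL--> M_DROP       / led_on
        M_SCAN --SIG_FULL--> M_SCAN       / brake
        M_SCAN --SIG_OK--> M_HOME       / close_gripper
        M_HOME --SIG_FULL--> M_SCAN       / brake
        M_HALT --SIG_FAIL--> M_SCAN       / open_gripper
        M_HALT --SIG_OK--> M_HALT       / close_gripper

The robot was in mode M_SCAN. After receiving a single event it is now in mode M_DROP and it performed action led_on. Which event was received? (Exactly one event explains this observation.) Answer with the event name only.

SIG_FAIL

try SIG_OK: (M_SCAN, SIG_OK) → (M_HOME, close_gripper)
try SIG_FAR: (M_SCAN, SIG_FAR) → (M_HOME, open_gripper)
try SIG_FAIL: (M_SCAN, SIG_FAIL) → (M_DROP, led_on)  ← matches
try SIG_FULL: (M_SCAN, SIG_FULL) → (M_SCAN, brake)
try SIG_LOST: (M_SCAN, SIG_LOST) → (M_HALT, open_gripper)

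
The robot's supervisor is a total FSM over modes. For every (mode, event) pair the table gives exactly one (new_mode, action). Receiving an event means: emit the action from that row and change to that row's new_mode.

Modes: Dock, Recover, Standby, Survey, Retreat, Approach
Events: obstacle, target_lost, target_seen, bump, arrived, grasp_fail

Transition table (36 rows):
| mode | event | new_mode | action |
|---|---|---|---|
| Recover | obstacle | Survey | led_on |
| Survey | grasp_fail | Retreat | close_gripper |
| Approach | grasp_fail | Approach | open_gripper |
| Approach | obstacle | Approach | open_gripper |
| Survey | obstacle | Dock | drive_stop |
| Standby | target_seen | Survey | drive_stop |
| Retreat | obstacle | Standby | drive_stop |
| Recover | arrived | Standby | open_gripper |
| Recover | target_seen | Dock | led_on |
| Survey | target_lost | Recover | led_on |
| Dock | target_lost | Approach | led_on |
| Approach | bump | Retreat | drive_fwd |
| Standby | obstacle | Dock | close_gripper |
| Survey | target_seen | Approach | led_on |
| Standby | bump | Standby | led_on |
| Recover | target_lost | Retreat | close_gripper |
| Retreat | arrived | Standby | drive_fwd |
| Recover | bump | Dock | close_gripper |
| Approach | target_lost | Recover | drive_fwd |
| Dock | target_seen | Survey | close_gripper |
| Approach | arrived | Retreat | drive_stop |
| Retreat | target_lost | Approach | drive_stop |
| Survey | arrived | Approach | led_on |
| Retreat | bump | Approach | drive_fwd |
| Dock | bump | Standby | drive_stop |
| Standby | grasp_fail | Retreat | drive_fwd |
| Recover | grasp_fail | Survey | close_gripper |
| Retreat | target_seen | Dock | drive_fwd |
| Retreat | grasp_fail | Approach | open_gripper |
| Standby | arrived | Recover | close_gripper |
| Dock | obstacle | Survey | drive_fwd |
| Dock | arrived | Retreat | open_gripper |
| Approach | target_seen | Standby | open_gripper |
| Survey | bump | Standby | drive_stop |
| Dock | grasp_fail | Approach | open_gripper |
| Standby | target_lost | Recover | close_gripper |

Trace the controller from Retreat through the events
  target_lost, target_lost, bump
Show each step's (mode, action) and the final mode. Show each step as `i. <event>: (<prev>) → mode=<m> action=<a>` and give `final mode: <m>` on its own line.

1. target_lost: (Retreat) → mode=Approach action=drive_stop
2. target_lost: (Approach) → mode=Recover action=drive_fwd
3. bump: (Recover) → mode=Dock action=close_gripper

final mode: Dock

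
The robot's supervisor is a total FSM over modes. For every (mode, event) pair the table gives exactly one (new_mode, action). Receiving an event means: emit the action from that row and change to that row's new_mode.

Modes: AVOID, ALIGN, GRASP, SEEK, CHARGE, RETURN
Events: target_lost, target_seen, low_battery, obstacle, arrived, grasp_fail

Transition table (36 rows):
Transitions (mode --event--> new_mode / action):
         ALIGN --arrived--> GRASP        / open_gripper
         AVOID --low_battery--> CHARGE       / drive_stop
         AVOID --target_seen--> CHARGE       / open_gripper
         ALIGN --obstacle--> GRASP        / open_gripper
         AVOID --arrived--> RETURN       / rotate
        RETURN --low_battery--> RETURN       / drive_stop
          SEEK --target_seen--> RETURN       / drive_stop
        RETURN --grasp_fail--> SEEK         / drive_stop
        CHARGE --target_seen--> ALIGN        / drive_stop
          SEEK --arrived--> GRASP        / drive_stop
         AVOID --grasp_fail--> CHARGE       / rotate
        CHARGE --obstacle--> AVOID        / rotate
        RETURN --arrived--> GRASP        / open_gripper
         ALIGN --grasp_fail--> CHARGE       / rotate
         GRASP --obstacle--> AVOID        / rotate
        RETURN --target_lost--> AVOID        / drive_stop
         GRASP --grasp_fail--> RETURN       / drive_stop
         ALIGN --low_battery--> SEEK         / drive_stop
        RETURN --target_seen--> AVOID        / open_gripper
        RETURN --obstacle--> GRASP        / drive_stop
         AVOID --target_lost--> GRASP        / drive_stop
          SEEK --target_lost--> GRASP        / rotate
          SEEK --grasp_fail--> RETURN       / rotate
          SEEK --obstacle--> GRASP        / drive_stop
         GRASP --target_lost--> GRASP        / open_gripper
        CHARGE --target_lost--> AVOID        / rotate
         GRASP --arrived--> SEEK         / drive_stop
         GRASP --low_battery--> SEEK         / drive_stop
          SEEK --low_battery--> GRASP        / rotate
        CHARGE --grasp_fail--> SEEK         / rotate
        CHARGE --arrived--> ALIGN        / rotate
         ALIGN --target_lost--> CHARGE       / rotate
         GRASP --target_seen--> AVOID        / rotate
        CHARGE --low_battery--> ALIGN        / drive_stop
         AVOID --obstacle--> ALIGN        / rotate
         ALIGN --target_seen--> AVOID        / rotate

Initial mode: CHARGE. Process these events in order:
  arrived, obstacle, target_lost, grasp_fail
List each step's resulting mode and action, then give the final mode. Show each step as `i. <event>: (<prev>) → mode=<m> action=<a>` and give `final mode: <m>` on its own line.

final mode: RETURN

1. arrived: (CHARGE) → mode=ALIGN action=rotate
2. obstacle: (ALIGN) → mode=GRASP action=open_gripper
3. target_lost: (GRASP) → mode=GRASP action=open_gripper
4. grasp_fail: (GRASP) → mode=RETURN action=drive_stop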